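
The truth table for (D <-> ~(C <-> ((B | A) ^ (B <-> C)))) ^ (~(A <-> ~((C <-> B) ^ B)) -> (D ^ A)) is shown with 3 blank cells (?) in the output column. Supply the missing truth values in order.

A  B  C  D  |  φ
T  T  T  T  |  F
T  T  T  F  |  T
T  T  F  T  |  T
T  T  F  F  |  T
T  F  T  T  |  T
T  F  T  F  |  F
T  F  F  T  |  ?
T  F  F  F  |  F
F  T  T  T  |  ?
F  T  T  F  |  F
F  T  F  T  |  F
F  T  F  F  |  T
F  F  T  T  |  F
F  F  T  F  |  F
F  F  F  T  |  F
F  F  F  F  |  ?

Row A=T, B=F, C=F, D=T: (D <-> ~(C <-> ((B | A) ^ (B <-> C)))) = F, (~(A <-> ~((C <-> B) ^ B)) -> (D ^ A)) = F, so the formula = F.
Row A=F, B=T, C=T, D=T: (D <-> ~(C <-> ((B | A) ^ (B <-> C)))) = T, (~(A <-> ~((C <-> B) ^ B)) -> (D ^ A)) = T, so the formula = F.
Row A=F, B=F, C=F, D=F: (D <-> ~(C <-> ((B | A) ^ (B <-> C)))) = F, (~(A <-> ~((C <-> B) ^ B)) -> (D ^ A)) = T, so the formula = T.

F, F, T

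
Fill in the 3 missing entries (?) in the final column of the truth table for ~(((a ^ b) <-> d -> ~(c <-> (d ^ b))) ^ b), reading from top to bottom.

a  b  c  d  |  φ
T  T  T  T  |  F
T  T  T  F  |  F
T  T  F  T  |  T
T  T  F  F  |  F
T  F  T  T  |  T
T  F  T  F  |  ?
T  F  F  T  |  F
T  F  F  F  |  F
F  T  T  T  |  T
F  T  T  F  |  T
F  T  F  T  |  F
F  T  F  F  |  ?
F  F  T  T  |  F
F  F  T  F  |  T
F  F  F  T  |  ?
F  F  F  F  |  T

F, T, T

Row a=T, b=F, c=T, d=F: ((a ^ b) <-> d -> ~(c <-> (d ^ b))) = T, (((a ^ b) <-> d -> ~(c <-> (d ^ b))) ^ b) = T, so the formula = F.
Row a=F, b=T, c=F, d=F: ((a ^ b) <-> d -> ~(c <-> (d ^ b))) = T, (((a ^ b) <-> d -> ~(c <-> (d ^ b))) ^ b) = F, so the formula = T.
Row a=F, b=F, c=F, d=T: ((a ^ b) <-> d -> ~(c <-> (d ^ b))) = F, (((a ^ b) <-> d -> ~(c <-> (d ^ b))) ^ b) = F, so the formula = T.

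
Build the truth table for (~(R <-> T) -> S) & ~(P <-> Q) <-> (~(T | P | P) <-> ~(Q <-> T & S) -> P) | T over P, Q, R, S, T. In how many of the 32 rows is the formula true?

12

P  Q  R  S  T  |  φ
F  F  F  F  F  |  F
F  F  F  F  T  |  F
F  F  F  T  F  |  F
F  F  F  T  T  |  F
F  F  T  F  F  |  F
F  F  T  F  T  |  F
F  F  T  T  F  |  F
F  F  T  T  T  |  F
F  T  F  F  F  |  F
F  T  F  F  T  |  F
F  T  F  T  F  |  F
F  T  F  T  T  |  T
F  T  T  F  F  |  T
F  T  T  F  T  |  T
F  T  T  T  F  |  F
F  T  T  T  T  |  T
T  F  F  F  F  |  F
T  F  F  F  T  |  F
T  F  F  T  F  |  F
T  F  F  T  T  |  T
T  F  T  F  F  |  T
T  F  T  F  T  |  T
T  F  T  T  F  |  F
T  F  T  T  T  |  T
T  T  F  F  F  |  T
T  T  F  F  T  |  F
T  T  F  T  F  |  T
T  T  F  T  T  |  F
T  T  T  F  F  |  T
T  T  T  F  T  |  F
T  T  T  T  F  |  T
T  T  T  T  T  |  F
The formula is true on 12 of the 32 rows.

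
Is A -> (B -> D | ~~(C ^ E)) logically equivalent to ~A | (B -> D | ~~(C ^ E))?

A | B | C | D | E | φ | ψ
- | - | - | - | - | - | -
T | T | T | T | T | T | T
T | T | T | T | F | T | T
T | T | T | F | T | F | F
T | T | T | F | F | T | T
T | T | F | T | T | T | T
T | T | F | T | F | T | T
T | T | F | F | T | T | T
T | T | F | F | F | F | F
T | F | T | T | T | T | T
T | F | T | T | F | T | T
T | F | T | F | T | T | T
T | F | T | F | F | T | T
T | F | F | T | T | T | T
T | F | F | T | F | T | T
T | F | F | F | T | T | T
T | F | F | F | F | T | T
F | T | T | T | T | T | T
F | T | T | T | F | T | T
F | T | T | F | T | T | T
F | T | T | F | F | T | T
F | T | F | T | T | T | T
F | T | F | T | F | T | T
F | T | F | F | T | T | T
F | T | F | F | F | T | T
F | F | T | T | T | T | T
F | F | T | T | F | T | T
F | F | T | F | T | T | T
F | F | T | F | F | T | T
F | F | F | T | T | T | T
F | F | F | T | F | T | T
F | F | F | F | T | T | T
F | F | F | F | F | T | T
The columns for φ and ψ agree on every row, so they are logically equivalent.

equivalent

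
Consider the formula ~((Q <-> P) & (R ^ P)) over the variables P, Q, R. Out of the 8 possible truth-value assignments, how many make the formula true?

P | Q | R | ~((Q <-> P) & (R ^ P))
- | - | - | ----------------------
0 | 0 | 0 |           1           
0 | 0 | 1 |           0           
0 | 1 | 0 |           1           
0 | 1 | 1 |           1           
1 | 0 | 0 |           1           
1 | 0 | 1 |           1           
1 | 1 | 0 |           0           
1 | 1 | 1 |           1           
The formula is true on 6 of the 8 rows.

6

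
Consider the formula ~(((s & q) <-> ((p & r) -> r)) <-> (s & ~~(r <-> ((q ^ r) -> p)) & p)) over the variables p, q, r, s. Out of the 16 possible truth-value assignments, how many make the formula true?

4

p  q  r  s  |  (s & q)  (p & r)  ((p & r) -> r)  ((s & q) <-> ((p & r) -> r))  (q ^ r)  ((q ^ r) -> p)  (r <-> ((q ^ r) -> p))  ~(r <-> ((q ^ r) -> p))  ~~(r <-> ((q ^ r) -> p))  φ
F  F  F  F  |     F        F           T                      F                   F           T                   F                        T                        F              F
F  F  F  T  |     F        F           T                      F                   F           T                   F                        T                        F              F
F  F  T  F  |     F        F           T                      F                   T           F                   F                        T                        F              F
F  F  T  T  |     F        F           T                      F                   T           F                   F                        T                        F              F
F  T  F  F  |     F        F           T                      F                   T           F                   T                        F                        T              F
F  T  F  T  |     T        F           T                      T                   T           F                   T                        F                        T              T
F  T  T  F  |     F        F           T                      F                   F           T                   T                        F                        T              F
F  T  T  T  |     T        F           T                      T                   F           T                   T                        F                        T              T
T  F  F  F  |     F        F           T                      F                   F           T                   F                        T                        F              F
T  F  F  T  |     F        F           T                      F                   F           T                   F                        T                        F              F
T  F  T  F  |     F        T           T                      F                   T           T                   T                        F                        T              F
T  F  T  T  |     F        T           T                      F                   T           T                   T                        F                        T              T
T  T  F  F  |     F        F           T                      F                   T           T                   F                        T                        F              F
T  T  F  T  |     T        F           T                      T                   T           T                   F                        T                        F              T
T  T  T  F  |     F        T           T                      F                   F           T                   T                        F                        T              F
T  T  T  T  |     T        T           T                      T                   F           T                   T                        F                        T              F
The formula is true on 4 of the 16 rows.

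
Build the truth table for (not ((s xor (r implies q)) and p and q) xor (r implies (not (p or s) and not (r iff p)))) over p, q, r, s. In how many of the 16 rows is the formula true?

p | q | r | s || (r implies q) | (s xor (r implies q)) | (p or s) | not (p or s) | (r iff p) | not (r iff p) | φ
0 | 0 | 0 | 0 ||       1       |           1           |    0     |      1       |     1     |       0       | 0
0 | 0 | 0 | 1 ||       1       |           0           |    1     |      0       |     1     |       0       | 0
0 | 0 | 1 | 0 ||       0       |           0           |    0     |      1       |     0     |       1       | 0
0 | 0 | 1 | 1 ||       0       |           1           |    1     |      0       |     0     |       1       | 1
0 | 1 | 0 | 0 ||       1       |           1           |    0     |      1       |     1     |       0       | 0
0 | 1 | 0 | 1 ||       1       |           0           |    1     |      0       |     1     |       0       | 0
0 | 1 | 1 | 0 ||       1       |           1           |    0     |      1       |     0     |       1       | 0
0 | 1 | 1 | 1 ||       1       |           0           |    1     |      0       |     0     |       1       | 1
1 | 0 | 0 | 0 ||       1       |           1           |    1     |      0       |     0     |       1       | 0
1 | 0 | 0 | 1 ||       1       |           0           |    1     |      0       |     0     |       1       | 0
1 | 0 | 1 | 0 ||       0       |           0           |    1     |      0       |     1     |       0       | 1
1 | 0 | 1 | 1 ||       0       |           1           |    1     |      0       |     1     |       0       | 1
1 | 1 | 0 | 0 ||       1       |           1           |    1     |      0       |     0     |       1       | 1
1 | 1 | 0 | 1 ||       1       |           0           |    1     |      0       |     0     |       1       | 0
1 | 1 | 1 | 0 ||       1       |           1           |    1     |      0       |     1     |       0       | 0
1 | 1 | 1 | 1 ||       1       |           0           |    1     |      0       |     1     |       0       | 1
The formula is true on 6 of the 16 rows.

6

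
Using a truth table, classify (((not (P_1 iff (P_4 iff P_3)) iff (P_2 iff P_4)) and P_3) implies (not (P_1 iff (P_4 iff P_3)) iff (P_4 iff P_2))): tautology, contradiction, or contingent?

P_1 | P_2 | P_3 | P_4 || (P_4 iff P_3) | (P_1 iff (P_4 iff P_3)) | not (P_1 iff (P_4 iff P_3)) | (P_2 iff P_4) | (P_4 iff P_2) | φ
 T  |  T  |  T  |  T  ||       T       |            T            |              F              |       T       |       T       | T
 T  |  T  |  T  |  F  ||       F       |            F            |              T              |       F       |       F       | T
 T  |  T  |  F  |  T  ||       F       |            F            |              T              |       T       |       T       | T
 T  |  T  |  F  |  F  ||       T       |            T            |              F              |       F       |       F       | T
 T  |  F  |  T  |  T  ||       T       |            T            |              F              |       F       |       F       | T
 T  |  F  |  T  |  F  ||       F       |            F            |              T              |       T       |       T       | T
 T  |  F  |  F  |  T  ||       F       |            F            |              T              |       F       |       F       | T
 T  |  F  |  F  |  F  ||       T       |            T            |              F              |       T       |       T       | T
 F  |  T  |  T  |  T  ||       T       |            F            |              T              |       T       |       T       | T
 F  |  T  |  T  |  F  ||       F       |            T            |              F              |       F       |       F       | T
 F  |  T  |  F  |  T  ||       F       |            T            |              F              |       T       |       T       | T
 F  |  T  |  F  |  F  ||       T       |            F            |              T              |       F       |       F       | T
 F  |  F  |  T  |  T  ||       T       |            F            |              T              |       F       |       F       | T
 F  |  F  |  T  |  F  ||       F       |            T            |              F              |       T       |       T       | T
 F  |  F  |  F  |  T  ||       F       |            T            |              F              |       F       |       F       | T
 F  |  F  |  F  |  F  ||       T       |            F            |              T              |       T       |       T       | T
Every row is T, so the formula is a tautology.

tautology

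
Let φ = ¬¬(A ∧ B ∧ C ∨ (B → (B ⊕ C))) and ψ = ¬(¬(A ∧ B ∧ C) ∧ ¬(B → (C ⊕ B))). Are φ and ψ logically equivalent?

equivalent

A  B  C  |  φ  ψ
T  T  T  |  T  T
T  T  F  |  T  T
T  F  T  |  T  T
T  F  F  |  T  T
F  T  T  |  F  F
F  T  F  |  T  T
F  F  T  |  T  T
F  F  F  |  T  T
The columns for φ and ψ agree on every row, so they are logically equivalent.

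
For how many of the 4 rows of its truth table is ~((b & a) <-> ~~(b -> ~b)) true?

  a   |   b   || (b & a) |   ~b  | (b -> ~b) | ~(b -> ~b) | ~~(b -> ~b) | ((b & a) <-> ~~(b -> ~b)) | ~((b & a) <-> ~~(b -> ~b))
 True |  True ||   True  | False |   False   |    True    |    False    |           False           |            True           
 True | False ||  False  |  True |    True   |   False    |     True    |           False           |            True           
False |  True ||  False  | False |   False   |    True    |    False    |            True           |           False           
False | False ||  False  |  True |    True   |   False    |     True    |           False           |            True           
The formula is true on 3 of the 4 rows.

3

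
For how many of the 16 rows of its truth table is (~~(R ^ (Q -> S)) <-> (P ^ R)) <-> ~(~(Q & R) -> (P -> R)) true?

10

P | Q | R | S | φ
- | - | - | - | -
T | T | T | T | F
T | T | T | F | T
T | T | F | T | T
T | T | F | F | F
T | F | T | T | F
T | F | T | F | F
T | F | F | T | T
T | F | F | F | T
F | T | T | T | T
F | T | T | F | F
F | T | F | T | T
F | T | F | F | F
F | F | T | T | T
F | F | T | F | T
F | F | F | T | T
F | F | F | F | T
The formula is true on 10 of the 16 rows.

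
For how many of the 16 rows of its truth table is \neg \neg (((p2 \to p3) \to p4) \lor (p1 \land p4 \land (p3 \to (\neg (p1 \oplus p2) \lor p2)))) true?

p1 | p2 | p3 | p4 | (p2 \to p3) | ((p2 \to p3) \to p4) | (p1 \oplus p2) | \neg (p1 \oplus p2) | φ
-- | -- | -- | -- | ----------- | -------------------- | -------------- | ------------------- | -
1  | 1  | 1  | 1  |      1      |          1           |       0        |          1          | 1
1  | 1  | 1  | 0  |      1      |          0           |       0        |          1          | 0
1  | 1  | 0  | 1  |      0      |          1           |       0        |          1          | 1
1  | 1  | 0  | 0  |      0      |          1           |       0        |          1          | 1
1  | 0  | 1  | 1  |      1      |          1           |       1        |          0          | 1
1  | 0  | 1  | 0  |      1      |          0           |       1        |          0          | 0
1  | 0  | 0  | 1  |      1      |          1           |       1        |          0          | 1
1  | 0  | 0  | 0  |      1      |          0           |       1        |          0          | 0
0  | 1  | 1  | 1  |      1      |          1           |       1        |          0          | 1
0  | 1  | 1  | 0  |      1      |          0           |       1        |          0          | 0
0  | 1  | 0  | 1  |      0      |          1           |       1        |          0          | 1
0  | 1  | 0  | 0  |      0      |          1           |       1        |          0          | 1
0  | 0  | 1  | 1  |      1      |          1           |       0        |          1          | 1
0  | 0  | 1  | 0  |      1      |          0           |       0        |          1          | 0
0  | 0  | 0  | 1  |      1      |          1           |       0        |          1          | 1
0  | 0  | 0  | 0  |      1      |          0           |       0        |          1          | 0
The formula is true on 10 of the 16 rows.

10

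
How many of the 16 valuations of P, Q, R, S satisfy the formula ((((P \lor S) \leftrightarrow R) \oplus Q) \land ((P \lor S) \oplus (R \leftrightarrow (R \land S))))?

2

P | Q | R | S || (P \lor S) | (R \land S) | φ
T | T | T | T ||     T      |      T      | F
T | T | T | F ||     T      |      F      | F
T | T | F | T ||     T      |      F      | F
T | T | F | F ||     T      |      F      | F
T | F | T | T ||     T      |      T      | F
T | F | T | F ||     T      |      F      | T
T | F | F | T ||     T      |      F      | F
T | F | F | F ||     T      |      F      | F
F | T | T | T ||     T      |      T      | F
F | T | T | F ||     F      |      F      | F
F | T | F | T ||     T      |      F      | F
F | T | F | F ||     F      |      F      | F
F | F | T | T ||     T      |      T      | F
F | F | T | F ||     F      |      F      | F
F | F | F | T ||     T      |      F      | F
F | F | F | F ||     F      |      F      | T
The formula is true on 2 of the 16 rows.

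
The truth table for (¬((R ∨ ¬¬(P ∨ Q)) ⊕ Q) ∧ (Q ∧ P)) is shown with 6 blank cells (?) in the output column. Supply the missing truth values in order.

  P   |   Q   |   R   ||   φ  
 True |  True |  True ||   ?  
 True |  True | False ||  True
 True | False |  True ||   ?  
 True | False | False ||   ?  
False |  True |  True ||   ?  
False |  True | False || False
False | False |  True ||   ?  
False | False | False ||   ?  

True, False, False, False, False, False

Row P=True, Q=True, R=True: ¬((R ∨ ¬¬(P ∨ Q)) ⊕ Q) = True, (Q ∧ P) = True, so the formula = True.
Row P=True, Q=False, R=True: ¬((R ∨ ¬¬(P ∨ Q)) ⊕ Q) = False, (Q ∧ P) = False, so the formula = False.
Row P=True, Q=False, R=False: ¬((R ∨ ¬¬(P ∨ Q)) ⊕ Q) = False, (Q ∧ P) = False, so the formula = False.
Row P=False, Q=True, R=True: ¬((R ∨ ¬¬(P ∨ Q)) ⊕ Q) = True, (Q ∧ P) = False, so the formula = False.
Row P=False, Q=False, R=True: ¬((R ∨ ¬¬(P ∨ Q)) ⊕ Q) = False, (Q ∧ P) = False, so the formula = False.
Row P=False, Q=False, R=False: ¬((R ∨ ¬¬(P ∨ Q)) ⊕ Q) = True, (Q ∧ P) = False, so the formula = False.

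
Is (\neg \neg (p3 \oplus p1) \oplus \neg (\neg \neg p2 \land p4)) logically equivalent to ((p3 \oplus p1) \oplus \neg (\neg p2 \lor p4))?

p1 | p2 | p3 | p4 | φ | ψ
-- | -- | -- | -- | - | -
T  | T  | T  | T  | F | F
T  | T  | T  | F  | T | T
T  | T  | F  | T  | T | T
T  | T  | F  | F  | F | F
T  | F  | T  | T  | T | F
T  | F  | T  | F  | T | F
T  | F  | F  | T  | F | T
T  | F  | F  | F  | F | T
F  | T  | T  | T  | T | T
F  | T  | T  | F  | F | F
F  | T  | F  | T  | F | F
F  | T  | F  | F  | T | T
F  | F  | T  | T  | F | T
F  | F  | T  | F  | F | T
F  | F  | F  | T  | T | F
F  | F  | F  | F  | T | F
The columns differ at p1=T, p2=F, p3=T, p4=T (φ=T, ψ=F), so they are not equivalent.

not equivalent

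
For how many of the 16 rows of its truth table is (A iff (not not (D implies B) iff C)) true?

8

A | B | C | D | φ
- | - | - | - | -
F | F | F | F | T
F | F | F | T | F
F | F | T | F | F
F | F | T | T | T
F | T | F | F | T
F | T | F | T | T
F | T | T | F | F
F | T | T | T | F
T | F | F | F | F
T | F | F | T | T
T | F | T | F | T
T | F | T | T | F
T | T | F | F | F
T | T | F | T | F
T | T | T | F | T
T | T | T | T | T
The formula is true on 8 of the 16 rows.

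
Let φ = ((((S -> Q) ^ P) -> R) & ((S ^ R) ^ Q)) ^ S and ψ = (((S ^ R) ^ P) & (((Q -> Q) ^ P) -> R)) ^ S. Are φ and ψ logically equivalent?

P | Q | R | S | φ | ψ
- | - | - | - | - | -
T | T | T | T | F | F
T | T | T | F | F | F
T | T | F | T | T | T
T | T | F | F | T | T
T | F | T | T | T | F
T | F | T | F | T | F
T | F | F | T | T | T
T | F | F | F | F | T
F | T | T | T | F | T
F | T | T | F | F | T
F | T | F | T | T | T
F | T | F | F | F | F
F | F | T | T | T | T
F | F | T | F | T | T
F | F | F | T | F | T
F | F | F | F | F | F
The columns differ at P=T, Q=F, R=T, S=T (φ=T, ψ=F), so they are not equivalent.

not equivalent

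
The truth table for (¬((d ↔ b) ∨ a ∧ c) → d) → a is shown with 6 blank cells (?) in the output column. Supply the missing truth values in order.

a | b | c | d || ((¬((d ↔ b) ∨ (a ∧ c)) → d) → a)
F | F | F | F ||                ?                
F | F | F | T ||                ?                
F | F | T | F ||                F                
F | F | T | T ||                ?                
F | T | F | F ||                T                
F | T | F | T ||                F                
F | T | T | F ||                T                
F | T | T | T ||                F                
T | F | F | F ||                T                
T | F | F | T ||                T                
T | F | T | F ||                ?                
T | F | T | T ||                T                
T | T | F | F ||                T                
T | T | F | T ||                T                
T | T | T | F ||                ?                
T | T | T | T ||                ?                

Row a=F, b=F, c=F, d=F: (¬((d ↔ b) ∨ a ∧ c) → d) = T, so ((¬((d ↔ b) ∨ (a ∧ c)) → d) → a) = F.
Row a=F, b=F, c=F, d=T: (¬((d ↔ b) ∨ a ∧ c) → d) = T, so ((¬((d ↔ b) ∨ (a ∧ c)) → d) → a) = F.
Row a=F, b=F, c=T, d=T: (¬((d ↔ b) ∨ a ∧ c) → d) = T, so ((¬((d ↔ b) ∨ (a ∧ c)) → d) → a) = F.
Row a=T, b=F, c=T, d=F: (¬((d ↔ b) ∨ a ∧ c) → d) = T, so ((¬((d ↔ b) ∨ (a ∧ c)) → d) → a) = T.
Row a=T, b=T, c=T, d=F: (¬((d ↔ b) ∨ a ∧ c) → d) = T, so ((¬((d ↔ b) ∨ (a ∧ c)) → d) → a) = T.
Row a=T, b=T, c=T, d=T: (¬((d ↔ b) ∨ a ∧ c) → d) = T, so ((¬((d ↔ b) ∨ (a ∧ c)) → d) → a) = T.

F, F, F, T, T, T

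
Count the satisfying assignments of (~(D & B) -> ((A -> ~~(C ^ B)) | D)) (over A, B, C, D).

14

A  B  C  D     (D & B)  ~(D & B)  (C ^ B)  ~(C ^ B)  ~~(C ^ B)  (A -> ~~(C ^ B))  ((A -> ~~(C ^ B)) | D)  φ
T  T  T  T        T        F         F        T          F             F                    T             T
T  T  T  F        F        T         F        T          F             F                    F             F
T  T  F  T        T        F         T        F          T             T                    T             T
T  T  F  F        F        T         T        F          T             T                    T             T
T  F  T  T        F        T         T        F          T             T                    T             T
T  F  T  F        F        T         T        F          T             T                    T             T
T  F  F  T        F        T         F        T          F             F                    T             T
T  F  F  F        F        T         F        T          F             F                    F             F
F  T  T  T        T        F         F        T          F             T                    T             T
F  T  T  F        F        T         F        T          F             T                    T             T
F  T  F  T        T        F         T        F          T             T                    T             T
F  T  F  F        F        T         T        F          T             T                    T             T
F  F  T  T        F        T         T        F          T             T                    T             T
F  F  T  F        F        T         T        F          T             T                    T             T
F  F  F  T        F        T         F        T          F             T                    T             T
F  F  F  F        F        T         F        T          F             T                    T             T
The formula is true on 14 of the 16 rows.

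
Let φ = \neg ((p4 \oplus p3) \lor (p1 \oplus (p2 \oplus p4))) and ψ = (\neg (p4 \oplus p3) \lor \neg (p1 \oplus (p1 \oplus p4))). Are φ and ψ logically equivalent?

not equivalent

  p1  |   p2  |   p3  |   p4  ||   φ   |   ψ  
 True |  True |  True |  True || False |  True
 True |  True |  True | False || False |  True
 True |  True | False |  True || False | False
 True |  True | False | False ||  True |  True
 True | False |  True |  True ||  True |  True
 True | False |  True | False || False |  True
 True | False | False |  True || False | False
 True | False | False | False || False |  True
False |  True |  True |  True ||  True |  True
False |  True |  True | False || False |  True
False |  True | False |  True || False | False
False |  True | False | False || False |  True
False | False |  True |  True || False |  True
False | False |  True | False || False |  True
False | False | False |  True || False | False
False | False | False | False ||  True |  True
The columns differ at p1=True, p2=True, p3=True, p4=True (φ=False, ψ=True), so they are not equivalent.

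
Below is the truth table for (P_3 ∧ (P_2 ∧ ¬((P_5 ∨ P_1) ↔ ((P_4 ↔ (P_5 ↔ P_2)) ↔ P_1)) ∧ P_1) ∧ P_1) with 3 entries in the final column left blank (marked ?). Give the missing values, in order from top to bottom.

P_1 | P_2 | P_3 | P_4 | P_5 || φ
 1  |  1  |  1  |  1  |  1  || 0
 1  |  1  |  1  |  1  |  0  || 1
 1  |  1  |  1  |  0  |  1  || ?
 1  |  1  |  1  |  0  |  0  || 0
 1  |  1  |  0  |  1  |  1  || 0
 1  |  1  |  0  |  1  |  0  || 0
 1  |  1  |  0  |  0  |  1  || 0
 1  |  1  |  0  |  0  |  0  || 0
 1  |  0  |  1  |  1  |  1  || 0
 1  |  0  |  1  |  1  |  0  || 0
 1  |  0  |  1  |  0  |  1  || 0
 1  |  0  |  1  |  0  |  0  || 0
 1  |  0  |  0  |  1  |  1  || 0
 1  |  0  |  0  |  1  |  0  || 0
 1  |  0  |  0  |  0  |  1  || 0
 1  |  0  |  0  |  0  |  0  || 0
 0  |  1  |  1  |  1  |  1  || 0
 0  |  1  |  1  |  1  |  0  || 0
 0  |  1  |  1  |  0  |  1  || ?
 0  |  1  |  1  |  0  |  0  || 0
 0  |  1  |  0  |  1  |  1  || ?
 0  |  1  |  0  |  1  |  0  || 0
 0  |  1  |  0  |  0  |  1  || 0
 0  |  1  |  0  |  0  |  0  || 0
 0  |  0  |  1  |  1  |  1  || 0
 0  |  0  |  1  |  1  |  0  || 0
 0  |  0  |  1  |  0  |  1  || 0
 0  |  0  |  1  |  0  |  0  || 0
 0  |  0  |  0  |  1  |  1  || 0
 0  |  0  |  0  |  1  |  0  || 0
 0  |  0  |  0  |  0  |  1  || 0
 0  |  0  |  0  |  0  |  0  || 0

Row P_1=1, P_2=1, P_3=1, P_4=0, P_5=1: (P_2 ∧ ¬((P_5 ∨ P_1) ↔ ((P_4 ↔ (P_5 ↔ P_2)) ↔ P_1)) ∧ P_1) = 1, so the formula = 1.
Row P_1=0, P_2=1, P_3=1, P_4=0, P_5=1: (P_2 ∧ ¬((P_5 ∨ P_1) ↔ ((P_4 ↔ (P_5 ↔ P_2)) ↔ P_1)) ∧ P_1) = 0, so the formula = 0.
Row P_1=0, P_2=1, P_3=0, P_4=1, P_5=1: (P_2 ∧ ¬((P_5 ∨ P_1) ↔ ((P_4 ↔ (P_5 ↔ P_2)) ↔ P_1)) ∧ P_1) = 0, so the formula = 0.

1, 0, 0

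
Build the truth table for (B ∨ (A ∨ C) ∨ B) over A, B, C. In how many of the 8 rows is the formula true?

A | B | C | (B ∨ (A ∨ C) ∨ B)
- | - | - | -----------------
F | F | F |         F        
F | F | T |         T        
F | T | F |         T        
F | T | T |         T        
T | F | F |         T        
T | F | T |         T        
T | T | F |         T        
T | T | T |         T        
The formula is true on 7 of the 8 rows.

7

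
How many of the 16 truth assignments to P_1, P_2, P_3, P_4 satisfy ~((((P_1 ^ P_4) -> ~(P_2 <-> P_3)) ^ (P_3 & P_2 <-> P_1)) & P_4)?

 P_1    P_2    P_3    P_4   |  (P_1 ^ P_4)  (P_2 <-> P_3)  ~(P_2 <-> P_3)  (P_3 & P_2)  ((P_3 & P_2) <-> P_1)    φ  
False  False  False  False  |     False          True          False          False              True           True
False  False  False   True  |      True          True          False          False              True          False
False  False   True  False  |     False         False           True          False              True           True
False  False   True   True  |      True         False           True          False              True           True
False   True  False  False  |     False         False           True          False              True           True
False   True  False   True  |      True         False           True          False              True           True
False   True   True  False  |     False          True          False           True             False           True
False   True   True   True  |      True          True          False           True             False           True
 True  False  False  False  |      True          True          False          False             False           True
 True  False  False   True  |     False          True          False          False             False          False
 True  False   True  False  |      True         False           True          False             False           True
 True  False   True   True  |     False         False           True          False             False          False
 True   True  False  False  |      True         False           True          False             False           True
 True   True  False   True  |     False         False           True          False             False          False
 True   True   True  False  |      True          True          False           True              True           True
 True   True   True   True  |     False          True          False           True              True           True
The formula is true on 12 of the 16 rows.

12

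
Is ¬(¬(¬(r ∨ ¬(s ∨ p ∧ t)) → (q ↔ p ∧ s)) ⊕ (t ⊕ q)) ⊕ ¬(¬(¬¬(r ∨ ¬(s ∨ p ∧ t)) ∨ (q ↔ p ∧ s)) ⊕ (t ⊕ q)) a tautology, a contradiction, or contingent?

p | q | r | s | t || φ
F | F | F | F | F || F
F | F | F | F | T || F
F | F | F | T | F || F
F | F | F | T | T || F
F | F | T | F | F || F
F | F | T | F | T || F
F | F | T | T | F || F
F | F | T | T | T || F
F | T | F | F | F || F
F | T | F | F | T || F
F | T | F | T | F || F
F | T | F | T | T || F
F | T | T | F | F || F
F | T | T | F | T || F
F | T | T | T | F || F
F | T | T | T | T || F
T | F | F | F | F || F
T | F | F | F | T || F
T | F | F | T | F || F
T | F | F | T | T || F
T | F | T | F | F || F
T | F | T | F | T || F
T | F | T | T | F || F
T | F | T | T | T || F
T | T | F | F | F || F
T | T | F | F | T || F
T | T | F | T | F || F
T | T | F | T | T || F
T | T | T | F | F || F
T | T | T | F | T || F
T | T | T | T | F || F
T | T | T | T | T || F
Every row is F, so the formula is a contradiction.

contradiction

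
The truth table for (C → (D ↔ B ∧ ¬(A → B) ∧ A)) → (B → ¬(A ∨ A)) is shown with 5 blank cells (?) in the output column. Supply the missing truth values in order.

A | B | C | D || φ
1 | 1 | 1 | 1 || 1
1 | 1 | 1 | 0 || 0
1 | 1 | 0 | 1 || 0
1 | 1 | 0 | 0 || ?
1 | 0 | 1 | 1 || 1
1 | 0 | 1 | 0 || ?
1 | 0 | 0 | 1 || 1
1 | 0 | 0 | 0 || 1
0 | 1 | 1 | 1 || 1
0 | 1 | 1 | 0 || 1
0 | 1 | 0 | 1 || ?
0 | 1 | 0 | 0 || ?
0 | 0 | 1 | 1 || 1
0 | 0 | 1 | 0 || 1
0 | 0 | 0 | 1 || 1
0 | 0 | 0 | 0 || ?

Row A=1, B=1, C=0, D=0: (C → (D ↔ B ∧ ¬(A → B) ∧ A)) = 1, (B → ¬(A ∨ A)) = 0, so the formula = 0.
Row A=1, B=0, C=1, D=0: (C → (D ↔ B ∧ ¬(A → B) ∧ A)) = 1, (B → ¬(A ∨ A)) = 1, so the formula = 1.
Row A=0, B=1, C=0, D=1: (C → (D ↔ B ∧ ¬(A → B) ∧ A)) = 1, (B → ¬(A ∨ A)) = 1, so the formula = 1.
Row A=0, B=1, C=0, D=0: (C → (D ↔ B ∧ ¬(A → B) ∧ A)) = 1, (B → ¬(A ∨ A)) = 1, so the formula = 1.
Row A=0, B=0, C=0, D=0: (C → (D ↔ B ∧ ¬(A → B) ∧ A)) = 1, (B → ¬(A ∨ A)) = 1, so the formula = 1.

0, 1, 1, 1, 1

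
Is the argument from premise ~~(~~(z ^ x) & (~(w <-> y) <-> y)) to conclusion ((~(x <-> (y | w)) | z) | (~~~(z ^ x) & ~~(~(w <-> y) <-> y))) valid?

  x      y      z      w    |    φ      ψ  
False  False  False  False  |  False   True
False  False  False   True  |  False   True
False  False   True  False  |   True   True
False  False   True   True  |  False   True
False   True  False  False  |  False   True
False   True  False   True  |  False   True
False   True   True  False  |   True   True
False   True   True   True  |  False   True
 True  False  False  False  |   True   True
 True  False  False   True  |  False  False
 True  False   True  False  |  False   True
 True  False   True   True  |  False   True
 True   True  False  False  |   True  False
 True   True  False   True  |  False  False
 True   True   True  False  |  False   True
 True   True   True   True  |  False   True
At x=True, y=True, z=False, w=False we have φ true but ψ false, so φ does not entail ψ.

no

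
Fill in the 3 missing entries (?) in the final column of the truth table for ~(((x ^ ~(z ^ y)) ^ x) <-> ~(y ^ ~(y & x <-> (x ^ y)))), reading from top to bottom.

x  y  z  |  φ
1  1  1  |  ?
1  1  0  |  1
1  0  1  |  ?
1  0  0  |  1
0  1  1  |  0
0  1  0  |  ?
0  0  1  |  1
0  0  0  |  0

Row x=1, y=1, z=1: ((x ^ ~(z ^ y)) ^ x) = 1, ~(y ^ ~(y & x <-> (x ^ y))) = 1, (((x ^ ~(z ^ y)) ^ x) <-> ~(y ^ ~(y & x <-> (x ^ y)))) = 1, so the formula = 0.
Row x=1, y=0, z=1: ((x ^ ~(z ^ y)) ^ x) = 0, ~(y ^ ~(y & x <-> (x ^ y))) = 0, (((x ^ ~(z ^ y)) ^ x) <-> ~(y ^ ~(y & x <-> (x ^ y)))) = 1, so the formula = 0.
Row x=0, y=1, z=0: ((x ^ ~(z ^ y)) ^ x) = 0, ~(y ^ ~(y & x <-> (x ^ y))) = 1, (((x ^ ~(z ^ y)) ^ x) <-> ~(y ^ ~(y & x <-> (x ^ y)))) = 0, so the formula = 1.

0, 0, 1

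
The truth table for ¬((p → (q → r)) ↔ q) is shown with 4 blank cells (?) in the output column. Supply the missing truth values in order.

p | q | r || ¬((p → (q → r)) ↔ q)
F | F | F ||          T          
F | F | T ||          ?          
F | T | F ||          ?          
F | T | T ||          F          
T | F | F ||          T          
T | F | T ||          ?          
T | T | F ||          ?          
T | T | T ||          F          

Row p=F, q=F, r=T: (p → (q → r)) = T, ((p → (q → r)) ↔ q) = F, so ¬((p → (q → r)) ↔ q) = T.
Row p=F, q=T, r=F: (p → (q → r)) = T, ((p → (q → r)) ↔ q) = T, so ¬((p → (q → r)) ↔ q) = F.
Row p=T, q=F, r=T: (p → (q → r)) = T, ((p → (q → r)) ↔ q) = F, so ¬((p → (q → r)) ↔ q) = T.
Row p=T, q=T, r=F: (p → (q → r)) = F, ((p → (q → r)) ↔ q) = F, so ¬((p → (q → r)) ↔ q) = T.

T, F, T, T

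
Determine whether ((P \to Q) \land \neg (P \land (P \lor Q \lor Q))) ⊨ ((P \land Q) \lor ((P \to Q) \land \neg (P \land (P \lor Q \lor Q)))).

P | Q || φ | ψ
1 | 1 || 0 | 1
1 | 0 || 0 | 0
0 | 1 || 1 | 1
0 | 0 || 1 | 1
In every row where φ is true, ψ is also true, so φ ⊨ ψ.

yes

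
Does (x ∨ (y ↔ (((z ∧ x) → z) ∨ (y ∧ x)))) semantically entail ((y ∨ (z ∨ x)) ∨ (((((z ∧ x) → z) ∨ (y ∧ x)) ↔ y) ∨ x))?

x | y | z | φ | ψ
- | - | - | - | -
T | T | T | T | T
T | T | F | T | T
T | F | T | T | T
T | F | F | T | T
F | T | T | T | T
F | T | F | T | T
F | F | T | F | T
F | F | F | F | F
In every row where φ is true, ψ is also true, so φ ⊨ ψ.

yes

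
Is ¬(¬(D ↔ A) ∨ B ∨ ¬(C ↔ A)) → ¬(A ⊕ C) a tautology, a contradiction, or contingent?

tautology

A | B | C | D | (D ↔ A) | ¬(D ↔ A) | (C ↔ A) | ¬(C ↔ A) | (¬(D ↔ A) ∨ B ∨ ¬(C ↔ A)) | ¬(¬(D ↔ A) ∨ B ∨ ¬(C ↔ A)) | (A ⊕ C) | ¬(A ⊕ C) | φ
- | - | - | - | ------- | -------- | ------- | -------- | ------------------------- | -------------------------- | ------- | -------- | -
T | T | T | T |    T    |    F     |    T    |    F     |             T             |             F              |    F    |    T     | T
T | T | T | F |    F    |    T     |    T    |    F     |             T             |             F              |    F    |    T     | T
T | T | F | T |    T    |    F     |    F    |    T     |             T             |             F              |    T    |    F     | T
T | T | F | F |    F    |    T     |    F    |    T     |             T             |             F              |    T    |    F     | T
T | F | T | T |    T    |    F     |    T    |    F     |             F             |             T              |    F    |    T     | T
T | F | T | F |    F    |    T     |    T    |    F     |             T             |             F              |    F    |    T     | T
T | F | F | T |    T    |    F     |    F    |    T     |             T             |             F              |    T    |    F     | T
T | F | F | F |    F    |    T     |    F    |    T     |             T             |             F              |    T    |    F     | T
F | T | T | T |    F    |    T     |    F    |    T     |             T             |             F              |    T    |    F     | T
F | T | T | F |    T    |    F     |    F    |    T     |             T             |             F              |    T    |    F     | T
F | T | F | T |    F    |    T     |    T    |    F     |             T             |             F              |    F    |    T     | T
F | T | F | F |    T    |    F     |    T    |    F     |             T             |             F              |    F    |    T     | T
F | F | T | T |    F    |    T     |    F    |    T     |             T             |             F              |    T    |    F     | T
F | F | T | F |    T    |    F     |    F    |    T     |             T             |             F              |    T    |    F     | T
F | F | F | T |    F    |    T     |    T    |    F     |             T             |             F              |    F    |    T     | T
F | F | F | F |    T    |    F     |    T    |    F     |             F             |             T              |    F    |    T     | T
Every row is T, so the formula is a tautology.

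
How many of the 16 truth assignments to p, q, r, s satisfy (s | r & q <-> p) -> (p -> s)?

15

  p      q      r      s       (r & q)  (s | (r & q))  ((s | (r & q)) <-> p)  (p -> s)  (((s | (r & q)) <-> p) -> (p -> s))
 True   True   True   True       True        True               True            True                    True               
 True   True   True  False       True        True               True           False                   False               
 True   True  False   True      False        True               True            True                    True               
 True   True  False  False      False       False              False           False                    True               
 True  False   True   True      False        True               True            True                    True               
 True  False   True  False      False       False              False           False                    True               
 True  False  False   True      False        True               True            True                    True               
 True  False  False  False      False       False              False           False                    True               
False   True   True   True       True        True              False            True                    True               
False   True   True  False       True        True              False            True                    True               
False   True  False   True      False        True              False            True                    True               
False   True  False  False      False       False               True            True                    True               
False  False   True   True      False        True              False            True                    True               
False  False   True  False      False       False               True            True                    True               
False  False  False   True      False        True              False            True                    True               
False  False  False  False      False       False               True            True                    True               
The formula is true on 15 of the 16 rows.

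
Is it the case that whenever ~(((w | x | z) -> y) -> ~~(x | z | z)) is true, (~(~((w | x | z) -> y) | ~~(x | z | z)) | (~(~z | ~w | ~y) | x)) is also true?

  x      y      z      w    |    φ      ψ  
False  False  False  False  |   True   True
False  False  False   True  |  False  False
False  False   True  False  |  False  False
False  False   True   True  |  False  False
False   True  False  False  |   True   True
False   True  False   True  |   True   True
False   True   True  False  |  False  False
False   True   True   True  |  False   True
 True  False  False  False  |  False   True
 True  False  False   True  |  False   True
 True  False   True  False  |  False   True
 True  False   True   True  |  False   True
 True   True  False  False  |  False   True
 True   True  False   True  |  False   True
 True   True   True  False  |  False   True
 True   True   True   True  |  False   True
In every row where φ is true, ψ is also true, so φ ⊨ ψ.

yes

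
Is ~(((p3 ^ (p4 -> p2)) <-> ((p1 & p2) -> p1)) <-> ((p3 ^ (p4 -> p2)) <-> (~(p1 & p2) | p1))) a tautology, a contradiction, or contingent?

  p1     p2     p3     p4      (p4 -> p2)  (p3 ^ (p4 -> p2))  (p1 & p2)  ((p1 & p2) -> p1)  ~(p1 & p2)  (~(p1 & p2) | p1)    φ  
False  False  False  False        True            True          False           True           True            True        False
False  False  False   True       False           False          False           True           True            True        False
False  False   True  False        True           False          False           True           True            True        False
False  False   True   True       False            True          False           True           True            True        False
False   True  False  False        True            True          False           True           True            True        False
False   True  False   True        True            True          False           True           True            True        False
False   True   True  False        True           False          False           True           True            True        False
False   True   True   True        True           False          False           True           True            True        False
 True  False  False  False        True            True          False           True           True            True        False
 True  False  False   True       False           False          False           True           True            True        False
 True  False   True  False        True           False          False           True           True            True        False
 True  False   True   True       False            True          False           True           True            True        False
 True   True  False  False        True            True           True           True          False            True        False
 True   True  False   True        True            True           True           True          False            True        False
 True   True   True  False        True           False           True           True          False            True        False
 True   True   True   True        True           False           True           True          False            True        False
Every row is False, so the formula is a contradiction.

contradiction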